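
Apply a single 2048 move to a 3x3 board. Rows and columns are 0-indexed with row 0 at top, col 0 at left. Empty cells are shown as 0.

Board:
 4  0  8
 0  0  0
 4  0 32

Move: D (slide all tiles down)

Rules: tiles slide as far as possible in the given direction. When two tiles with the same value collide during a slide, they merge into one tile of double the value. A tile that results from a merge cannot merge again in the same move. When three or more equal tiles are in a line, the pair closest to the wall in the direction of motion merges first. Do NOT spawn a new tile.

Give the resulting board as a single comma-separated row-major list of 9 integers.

Slide down:
col 0: [4, 0, 4] -> [0, 0, 8]
col 1: [0, 0, 0] -> [0, 0, 0]
col 2: [8, 0, 32] -> [0, 8, 32]

Answer: 0, 0, 0, 0, 0, 8, 8, 0, 32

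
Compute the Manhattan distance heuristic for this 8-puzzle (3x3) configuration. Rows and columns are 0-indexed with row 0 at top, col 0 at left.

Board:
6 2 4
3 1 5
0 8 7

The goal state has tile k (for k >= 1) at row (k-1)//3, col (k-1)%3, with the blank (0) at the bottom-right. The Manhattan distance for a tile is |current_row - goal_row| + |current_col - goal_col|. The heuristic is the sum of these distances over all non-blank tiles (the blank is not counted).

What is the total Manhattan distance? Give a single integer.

Answer: 14

Derivation:
Tile 6: at (0,0), goal (1,2), distance |0-1|+|0-2| = 3
Tile 2: at (0,1), goal (0,1), distance |0-0|+|1-1| = 0
Tile 4: at (0,2), goal (1,0), distance |0-1|+|2-0| = 3
Tile 3: at (1,0), goal (0,2), distance |1-0|+|0-2| = 3
Tile 1: at (1,1), goal (0,0), distance |1-0|+|1-0| = 2
Tile 5: at (1,2), goal (1,1), distance |1-1|+|2-1| = 1
Tile 8: at (2,1), goal (2,1), distance |2-2|+|1-1| = 0
Tile 7: at (2,2), goal (2,0), distance |2-2|+|2-0| = 2
Sum: 3 + 0 + 3 + 3 + 2 + 1 + 0 + 2 = 14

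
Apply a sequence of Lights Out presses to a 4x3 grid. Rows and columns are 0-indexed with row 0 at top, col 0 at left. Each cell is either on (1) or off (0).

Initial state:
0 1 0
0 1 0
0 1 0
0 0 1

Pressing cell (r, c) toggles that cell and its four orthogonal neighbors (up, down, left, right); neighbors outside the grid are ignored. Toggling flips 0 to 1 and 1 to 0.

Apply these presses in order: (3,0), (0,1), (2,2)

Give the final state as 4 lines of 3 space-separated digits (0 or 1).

Answer: 1 0 1
0 0 1
1 0 1
1 1 0

Derivation:
After press 1 at (3,0):
0 1 0
0 1 0
1 1 0
1 1 1

After press 2 at (0,1):
1 0 1
0 0 0
1 1 0
1 1 1

After press 3 at (2,2):
1 0 1
0 0 1
1 0 1
1 1 0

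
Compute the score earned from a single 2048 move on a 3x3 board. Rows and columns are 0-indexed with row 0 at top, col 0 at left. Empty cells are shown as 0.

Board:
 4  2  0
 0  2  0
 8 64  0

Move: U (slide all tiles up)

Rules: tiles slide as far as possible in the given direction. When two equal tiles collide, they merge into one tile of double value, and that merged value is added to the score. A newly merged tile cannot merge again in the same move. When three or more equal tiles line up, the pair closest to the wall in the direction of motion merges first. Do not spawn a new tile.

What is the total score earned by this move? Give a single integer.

Slide up:
col 0: [4, 0, 8] -> [4, 8, 0]  score +0 (running 0)
col 1: [2, 2, 64] -> [4, 64, 0]  score +4 (running 4)
col 2: [0, 0, 0] -> [0, 0, 0]  score +0 (running 4)
Board after move:
 4  4  0
 8 64  0
 0  0  0

Answer: 4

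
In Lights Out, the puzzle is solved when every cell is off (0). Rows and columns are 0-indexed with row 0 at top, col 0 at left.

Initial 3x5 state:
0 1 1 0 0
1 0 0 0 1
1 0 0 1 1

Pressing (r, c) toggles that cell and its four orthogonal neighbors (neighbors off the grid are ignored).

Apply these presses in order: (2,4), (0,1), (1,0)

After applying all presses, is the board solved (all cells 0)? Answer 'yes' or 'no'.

Answer: yes

Derivation:
After press 1 at (2,4):
0 1 1 0 0
1 0 0 0 0
1 0 0 0 0

After press 2 at (0,1):
1 0 0 0 0
1 1 0 0 0
1 0 0 0 0

After press 3 at (1,0):
0 0 0 0 0
0 0 0 0 0
0 0 0 0 0

Lights still on: 0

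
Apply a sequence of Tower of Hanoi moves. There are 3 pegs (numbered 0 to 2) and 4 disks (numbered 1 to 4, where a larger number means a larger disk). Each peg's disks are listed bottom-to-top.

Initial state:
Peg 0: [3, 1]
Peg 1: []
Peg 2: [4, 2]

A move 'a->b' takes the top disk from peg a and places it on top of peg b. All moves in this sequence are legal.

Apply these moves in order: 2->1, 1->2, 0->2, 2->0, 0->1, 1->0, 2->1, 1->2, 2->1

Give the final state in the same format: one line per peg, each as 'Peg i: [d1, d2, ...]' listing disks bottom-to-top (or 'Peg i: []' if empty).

After move 1 (2->1):
Peg 0: [3, 1]
Peg 1: [2]
Peg 2: [4]

After move 2 (1->2):
Peg 0: [3, 1]
Peg 1: []
Peg 2: [4, 2]

After move 3 (0->2):
Peg 0: [3]
Peg 1: []
Peg 2: [4, 2, 1]

After move 4 (2->0):
Peg 0: [3, 1]
Peg 1: []
Peg 2: [4, 2]

After move 5 (0->1):
Peg 0: [3]
Peg 1: [1]
Peg 2: [4, 2]

After move 6 (1->0):
Peg 0: [3, 1]
Peg 1: []
Peg 2: [4, 2]

After move 7 (2->1):
Peg 0: [3, 1]
Peg 1: [2]
Peg 2: [4]

After move 8 (1->2):
Peg 0: [3, 1]
Peg 1: []
Peg 2: [4, 2]

After move 9 (2->1):
Peg 0: [3, 1]
Peg 1: [2]
Peg 2: [4]

Answer: Peg 0: [3, 1]
Peg 1: [2]
Peg 2: [4]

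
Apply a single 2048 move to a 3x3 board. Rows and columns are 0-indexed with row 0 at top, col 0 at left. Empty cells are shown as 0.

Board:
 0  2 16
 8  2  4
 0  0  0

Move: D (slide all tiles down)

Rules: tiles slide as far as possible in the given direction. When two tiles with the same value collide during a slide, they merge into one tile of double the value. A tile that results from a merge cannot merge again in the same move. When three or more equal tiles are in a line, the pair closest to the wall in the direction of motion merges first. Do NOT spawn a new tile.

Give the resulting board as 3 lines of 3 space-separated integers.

Slide down:
col 0: [0, 8, 0] -> [0, 0, 8]
col 1: [2, 2, 0] -> [0, 0, 4]
col 2: [16, 4, 0] -> [0, 16, 4]

Answer:  0  0  0
 0  0 16
 8  4  4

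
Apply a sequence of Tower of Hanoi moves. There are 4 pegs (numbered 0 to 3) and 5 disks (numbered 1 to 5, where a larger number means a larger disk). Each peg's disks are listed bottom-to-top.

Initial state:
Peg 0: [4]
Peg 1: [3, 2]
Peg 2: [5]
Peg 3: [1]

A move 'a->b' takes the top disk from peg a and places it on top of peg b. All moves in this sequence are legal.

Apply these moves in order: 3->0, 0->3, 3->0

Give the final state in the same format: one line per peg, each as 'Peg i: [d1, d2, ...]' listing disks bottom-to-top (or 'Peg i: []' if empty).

Answer: Peg 0: [4, 1]
Peg 1: [3, 2]
Peg 2: [5]
Peg 3: []

Derivation:
After move 1 (3->0):
Peg 0: [4, 1]
Peg 1: [3, 2]
Peg 2: [5]
Peg 3: []

After move 2 (0->3):
Peg 0: [4]
Peg 1: [3, 2]
Peg 2: [5]
Peg 3: [1]

After move 3 (3->0):
Peg 0: [4, 1]
Peg 1: [3, 2]
Peg 2: [5]
Peg 3: []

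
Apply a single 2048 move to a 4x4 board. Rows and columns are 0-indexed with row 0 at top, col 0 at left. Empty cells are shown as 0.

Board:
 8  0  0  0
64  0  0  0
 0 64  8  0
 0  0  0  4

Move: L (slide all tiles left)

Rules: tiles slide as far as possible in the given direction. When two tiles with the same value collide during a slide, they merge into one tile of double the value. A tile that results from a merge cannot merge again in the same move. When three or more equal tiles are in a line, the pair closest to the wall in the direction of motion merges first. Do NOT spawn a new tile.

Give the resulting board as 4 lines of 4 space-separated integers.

Answer:  8  0  0  0
64  0  0  0
64  8  0  0
 4  0  0  0

Derivation:
Slide left:
row 0: [8, 0, 0, 0] -> [8, 0, 0, 0]
row 1: [64, 0, 0, 0] -> [64, 0, 0, 0]
row 2: [0, 64, 8, 0] -> [64, 8, 0, 0]
row 3: [0, 0, 0, 4] -> [4, 0, 0, 0]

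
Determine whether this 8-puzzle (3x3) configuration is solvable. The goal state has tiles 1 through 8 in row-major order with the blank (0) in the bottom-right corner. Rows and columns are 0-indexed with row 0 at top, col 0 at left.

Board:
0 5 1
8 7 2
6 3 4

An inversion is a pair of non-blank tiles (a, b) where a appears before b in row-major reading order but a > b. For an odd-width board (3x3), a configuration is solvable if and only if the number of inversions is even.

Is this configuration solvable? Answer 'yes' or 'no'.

Inversions (pairs i<j in row-major order where tile[i] > tile[j] > 0): 15
15 is odd, so the puzzle is not solvable.

Answer: no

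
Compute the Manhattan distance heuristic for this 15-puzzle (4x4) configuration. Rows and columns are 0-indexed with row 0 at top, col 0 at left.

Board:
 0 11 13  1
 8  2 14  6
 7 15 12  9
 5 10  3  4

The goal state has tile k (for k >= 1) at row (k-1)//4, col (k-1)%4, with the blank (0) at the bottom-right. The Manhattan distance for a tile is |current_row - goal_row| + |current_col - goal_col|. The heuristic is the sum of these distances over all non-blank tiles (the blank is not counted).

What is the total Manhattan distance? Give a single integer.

Tile 11: (0,1)->(2,2) = 3
Tile 13: (0,2)->(3,0) = 5
Tile 1: (0,3)->(0,0) = 3
Tile 8: (1,0)->(1,3) = 3
Tile 2: (1,1)->(0,1) = 1
Tile 14: (1,2)->(3,1) = 3
Tile 6: (1,3)->(1,1) = 2
Tile 7: (2,0)->(1,2) = 3
Tile 15: (2,1)->(3,2) = 2
Tile 12: (2,2)->(2,3) = 1
Tile 9: (2,3)->(2,0) = 3
Tile 5: (3,0)->(1,0) = 2
Tile 10: (3,1)->(2,1) = 1
Tile 3: (3,2)->(0,2) = 3
Tile 4: (3,3)->(0,3) = 3
Sum: 3 + 5 + 3 + 3 + 1 + 3 + 2 + 3 + 2 + 1 + 3 + 2 + 1 + 3 + 3 = 38

Answer: 38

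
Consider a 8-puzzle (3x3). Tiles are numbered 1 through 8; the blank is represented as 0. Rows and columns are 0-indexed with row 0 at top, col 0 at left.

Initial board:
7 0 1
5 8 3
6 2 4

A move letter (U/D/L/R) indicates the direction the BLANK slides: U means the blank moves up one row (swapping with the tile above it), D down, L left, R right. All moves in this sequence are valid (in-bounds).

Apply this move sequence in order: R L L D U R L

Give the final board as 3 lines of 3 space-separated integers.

After move 1 (R):
7 1 0
5 8 3
6 2 4

After move 2 (L):
7 0 1
5 8 3
6 2 4

After move 3 (L):
0 7 1
5 8 3
6 2 4

After move 4 (D):
5 7 1
0 8 3
6 2 4

After move 5 (U):
0 7 1
5 8 3
6 2 4

After move 6 (R):
7 0 1
5 8 3
6 2 4

After move 7 (L):
0 7 1
5 8 3
6 2 4

Answer: 0 7 1
5 8 3
6 2 4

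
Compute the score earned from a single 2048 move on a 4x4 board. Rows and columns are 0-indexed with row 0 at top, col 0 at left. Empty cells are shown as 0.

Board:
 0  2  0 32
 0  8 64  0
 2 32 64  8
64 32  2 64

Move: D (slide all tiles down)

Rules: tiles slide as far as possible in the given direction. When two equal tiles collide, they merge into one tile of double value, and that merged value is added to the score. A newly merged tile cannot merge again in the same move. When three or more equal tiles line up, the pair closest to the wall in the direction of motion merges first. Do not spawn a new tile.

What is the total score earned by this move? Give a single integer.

Answer: 192

Derivation:
Slide down:
col 0: [0, 0, 2, 64] -> [0, 0, 2, 64]  score +0 (running 0)
col 1: [2, 8, 32, 32] -> [0, 2, 8, 64]  score +64 (running 64)
col 2: [0, 64, 64, 2] -> [0, 0, 128, 2]  score +128 (running 192)
col 3: [32, 0, 8, 64] -> [0, 32, 8, 64]  score +0 (running 192)
Board after move:
  0   0   0   0
  0   2   0  32
  2   8 128   8
 64  64   2  64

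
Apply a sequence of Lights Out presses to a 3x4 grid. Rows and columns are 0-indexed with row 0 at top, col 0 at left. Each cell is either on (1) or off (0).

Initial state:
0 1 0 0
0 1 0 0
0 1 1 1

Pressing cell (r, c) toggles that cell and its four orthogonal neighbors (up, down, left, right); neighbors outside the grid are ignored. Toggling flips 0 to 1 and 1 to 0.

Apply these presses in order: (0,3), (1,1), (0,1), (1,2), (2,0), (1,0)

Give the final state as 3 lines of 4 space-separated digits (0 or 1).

Answer: 0 1 1 1
1 1 0 0
0 1 0 1

Derivation:
After press 1 at (0,3):
0 1 1 1
0 1 0 1
0 1 1 1

After press 2 at (1,1):
0 0 1 1
1 0 1 1
0 0 1 1

After press 3 at (0,1):
1 1 0 1
1 1 1 1
0 0 1 1

After press 4 at (1,2):
1 1 1 1
1 0 0 0
0 0 0 1

After press 5 at (2,0):
1 1 1 1
0 0 0 0
1 1 0 1

After press 6 at (1,0):
0 1 1 1
1 1 0 0
0 1 0 1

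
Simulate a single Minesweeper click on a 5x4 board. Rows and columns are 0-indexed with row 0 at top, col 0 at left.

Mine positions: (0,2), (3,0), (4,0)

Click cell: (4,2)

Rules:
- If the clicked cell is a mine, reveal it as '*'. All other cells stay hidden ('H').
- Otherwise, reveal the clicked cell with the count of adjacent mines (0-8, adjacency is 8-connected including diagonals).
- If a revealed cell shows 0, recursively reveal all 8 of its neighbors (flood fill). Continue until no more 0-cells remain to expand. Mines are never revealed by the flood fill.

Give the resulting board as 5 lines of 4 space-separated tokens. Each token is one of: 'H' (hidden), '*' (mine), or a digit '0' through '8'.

H H H H
H 1 1 1
H 1 0 0
H 2 0 0
H 2 0 0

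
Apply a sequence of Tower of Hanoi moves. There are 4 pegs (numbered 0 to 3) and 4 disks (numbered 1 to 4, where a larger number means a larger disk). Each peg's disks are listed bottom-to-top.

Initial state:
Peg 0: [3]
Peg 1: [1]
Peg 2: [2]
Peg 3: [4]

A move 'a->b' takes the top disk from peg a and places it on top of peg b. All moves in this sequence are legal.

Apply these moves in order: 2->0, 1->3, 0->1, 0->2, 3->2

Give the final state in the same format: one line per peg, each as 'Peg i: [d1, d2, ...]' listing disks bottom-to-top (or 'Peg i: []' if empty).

After move 1 (2->0):
Peg 0: [3, 2]
Peg 1: [1]
Peg 2: []
Peg 3: [4]

After move 2 (1->3):
Peg 0: [3, 2]
Peg 1: []
Peg 2: []
Peg 3: [4, 1]

After move 3 (0->1):
Peg 0: [3]
Peg 1: [2]
Peg 2: []
Peg 3: [4, 1]

After move 4 (0->2):
Peg 0: []
Peg 1: [2]
Peg 2: [3]
Peg 3: [4, 1]

After move 5 (3->2):
Peg 0: []
Peg 1: [2]
Peg 2: [3, 1]
Peg 3: [4]

Answer: Peg 0: []
Peg 1: [2]
Peg 2: [3, 1]
Peg 3: [4]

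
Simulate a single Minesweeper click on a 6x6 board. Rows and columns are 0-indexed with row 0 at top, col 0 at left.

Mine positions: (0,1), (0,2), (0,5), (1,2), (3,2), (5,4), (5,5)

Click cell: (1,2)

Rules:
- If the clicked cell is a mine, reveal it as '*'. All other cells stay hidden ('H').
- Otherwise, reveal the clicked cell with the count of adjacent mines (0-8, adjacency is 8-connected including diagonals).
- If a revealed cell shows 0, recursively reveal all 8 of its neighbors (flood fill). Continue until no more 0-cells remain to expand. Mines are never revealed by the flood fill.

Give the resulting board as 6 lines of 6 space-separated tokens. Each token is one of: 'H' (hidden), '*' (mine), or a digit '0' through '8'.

H H H H H H
H H * H H H
H H H H H H
H H H H H H
H H H H H H
H H H H H H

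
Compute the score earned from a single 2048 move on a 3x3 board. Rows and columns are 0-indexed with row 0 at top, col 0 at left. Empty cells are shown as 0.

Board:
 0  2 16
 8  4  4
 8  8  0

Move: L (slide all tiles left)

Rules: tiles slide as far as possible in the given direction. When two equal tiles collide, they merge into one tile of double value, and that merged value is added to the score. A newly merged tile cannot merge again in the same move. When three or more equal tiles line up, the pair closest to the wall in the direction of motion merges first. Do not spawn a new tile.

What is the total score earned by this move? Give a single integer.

Answer: 24

Derivation:
Slide left:
row 0: [0, 2, 16] -> [2, 16, 0]  score +0 (running 0)
row 1: [8, 4, 4] -> [8, 8, 0]  score +8 (running 8)
row 2: [8, 8, 0] -> [16, 0, 0]  score +16 (running 24)
Board after move:
 2 16  0
 8  8  0
16  0  0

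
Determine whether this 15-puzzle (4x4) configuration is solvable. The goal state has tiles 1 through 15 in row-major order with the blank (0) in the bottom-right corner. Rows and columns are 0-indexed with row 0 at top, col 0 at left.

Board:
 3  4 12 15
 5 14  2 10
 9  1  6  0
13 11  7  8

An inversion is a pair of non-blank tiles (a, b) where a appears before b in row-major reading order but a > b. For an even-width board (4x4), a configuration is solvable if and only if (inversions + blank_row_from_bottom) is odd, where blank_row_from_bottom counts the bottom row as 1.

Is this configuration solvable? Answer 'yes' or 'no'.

Answer: no

Derivation:
Inversions: 50
Blank is in row 2 (0-indexed from top), which is row 2 counting from the bottom (bottom = 1).
50 + 2 = 52, which is even, so the puzzle is not solvable.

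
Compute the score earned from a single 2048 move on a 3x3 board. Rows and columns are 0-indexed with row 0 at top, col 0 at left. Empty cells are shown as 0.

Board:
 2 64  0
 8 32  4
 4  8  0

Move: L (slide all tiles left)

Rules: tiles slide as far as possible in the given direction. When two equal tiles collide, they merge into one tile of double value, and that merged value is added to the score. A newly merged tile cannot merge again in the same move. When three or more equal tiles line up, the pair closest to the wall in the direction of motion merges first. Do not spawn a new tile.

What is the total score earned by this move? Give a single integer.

Answer: 0

Derivation:
Slide left:
row 0: [2, 64, 0] -> [2, 64, 0]  score +0 (running 0)
row 1: [8, 32, 4] -> [8, 32, 4]  score +0 (running 0)
row 2: [4, 8, 0] -> [4, 8, 0]  score +0 (running 0)
Board after move:
 2 64  0
 8 32  4
 4  8  0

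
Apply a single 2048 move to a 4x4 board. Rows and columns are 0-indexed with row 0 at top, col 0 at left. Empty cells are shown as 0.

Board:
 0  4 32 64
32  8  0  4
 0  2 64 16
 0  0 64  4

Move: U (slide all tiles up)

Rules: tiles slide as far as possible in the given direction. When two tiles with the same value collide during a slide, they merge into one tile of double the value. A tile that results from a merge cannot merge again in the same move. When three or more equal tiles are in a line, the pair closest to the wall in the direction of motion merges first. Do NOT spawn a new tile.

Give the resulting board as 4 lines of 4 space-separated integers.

Slide up:
col 0: [0, 32, 0, 0] -> [32, 0, 0, 0]
col 1: [4, 8, 2, 0] -> [4, 8, 2, 0]
col 2: [32, 0, 64, 64] -> [32, 128, 0, 0]
col 3: [64, 4, 16, 4] -> [64, 4, 16, 4]

Answer:  32   4  32  64
  0   8 128   4
  0   2   0  16
  0   0   0   4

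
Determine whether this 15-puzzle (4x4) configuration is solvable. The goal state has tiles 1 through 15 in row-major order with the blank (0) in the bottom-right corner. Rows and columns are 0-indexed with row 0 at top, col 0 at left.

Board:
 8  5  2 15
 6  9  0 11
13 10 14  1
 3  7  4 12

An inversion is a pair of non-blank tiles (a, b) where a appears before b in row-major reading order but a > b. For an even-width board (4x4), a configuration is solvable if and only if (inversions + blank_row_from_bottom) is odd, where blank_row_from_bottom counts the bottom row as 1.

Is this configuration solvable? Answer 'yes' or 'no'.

Answer: no

Derivation:
Inversions: 51
Blank is in row 1 (0-indexed from top), which is row 3 counting from the bottom (bottom = 1).
51 + 3 = 54, which is even, so the puzzle is not solvable.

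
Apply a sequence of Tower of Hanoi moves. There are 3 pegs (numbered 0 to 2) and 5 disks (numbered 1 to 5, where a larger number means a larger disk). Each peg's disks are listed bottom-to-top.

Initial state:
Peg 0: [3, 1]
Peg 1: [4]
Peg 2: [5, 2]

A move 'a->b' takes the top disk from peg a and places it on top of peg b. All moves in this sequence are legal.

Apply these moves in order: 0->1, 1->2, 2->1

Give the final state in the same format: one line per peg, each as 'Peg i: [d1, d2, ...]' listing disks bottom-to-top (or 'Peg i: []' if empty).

After move 1 (0->1):
Peg 0: [3]
Peg 1: [4, 1]
Peg 2: [5, 2]

After move 2 (1->2):
Peg 0: [3]
Peg 1: [4]
Peg 2: [5, 2, 1]

After move 3 (2->1):
Peg 0: [3]
Peg 1: [4, 1]
Peg 2: [5, 2]

Answer: Peg 0: [3]
Peg 1: [4, 1]
Peg 2: [5, 2]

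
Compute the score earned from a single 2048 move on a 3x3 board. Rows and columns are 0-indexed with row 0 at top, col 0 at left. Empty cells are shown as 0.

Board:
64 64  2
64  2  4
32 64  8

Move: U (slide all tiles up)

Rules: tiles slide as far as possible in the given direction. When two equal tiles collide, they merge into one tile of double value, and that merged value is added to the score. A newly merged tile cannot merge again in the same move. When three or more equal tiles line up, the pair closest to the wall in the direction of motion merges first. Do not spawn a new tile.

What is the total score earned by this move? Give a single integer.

Answer: 128

Derivation:
Slide up:
col 0: [64, 64, 32] -> [128, 32, 0]  score +128 (running 128)
col 1: [64, 2, 64] -> [64, 2, 64]  score +0 (running 128)
col 2: [2, 4, 8] -> [2, 4, 8]  score +0 (running 128)
Board after move:
128  64   2
 32   2   4
  0  64   8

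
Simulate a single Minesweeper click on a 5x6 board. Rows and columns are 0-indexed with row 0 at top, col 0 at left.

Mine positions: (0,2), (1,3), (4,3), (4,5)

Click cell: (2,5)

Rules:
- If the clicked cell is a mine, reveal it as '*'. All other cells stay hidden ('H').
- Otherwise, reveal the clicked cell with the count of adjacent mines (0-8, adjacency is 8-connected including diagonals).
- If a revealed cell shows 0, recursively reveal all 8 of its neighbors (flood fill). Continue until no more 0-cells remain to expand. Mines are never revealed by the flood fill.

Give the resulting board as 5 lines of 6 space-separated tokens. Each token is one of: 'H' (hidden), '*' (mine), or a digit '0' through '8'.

H H H H 1 0
H H H H 1 0
H H H H 1 0
H H H H 2 1
H H H H H H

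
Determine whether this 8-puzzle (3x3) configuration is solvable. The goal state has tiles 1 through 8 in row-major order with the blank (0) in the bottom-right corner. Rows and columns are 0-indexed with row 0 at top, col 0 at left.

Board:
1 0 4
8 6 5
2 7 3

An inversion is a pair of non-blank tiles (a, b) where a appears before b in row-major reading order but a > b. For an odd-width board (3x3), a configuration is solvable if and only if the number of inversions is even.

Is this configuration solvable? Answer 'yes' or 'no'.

Answer: no

Derivation:
Inversions (pairs i<j in row-major order where tile[i] > tile[j] > 0): 13
13 is odd, so the puzzle is not solvable.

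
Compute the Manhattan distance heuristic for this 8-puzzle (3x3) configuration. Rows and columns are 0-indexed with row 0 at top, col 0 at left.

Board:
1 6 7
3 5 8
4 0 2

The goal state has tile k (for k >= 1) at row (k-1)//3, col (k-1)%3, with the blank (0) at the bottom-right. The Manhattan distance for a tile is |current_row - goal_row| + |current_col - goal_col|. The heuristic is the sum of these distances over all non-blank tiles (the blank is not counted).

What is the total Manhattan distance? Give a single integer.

Tile 1: at (0,0), goal (0,0), distance |0-0|+|0-0| = 0
Tile 6: at (0,1), goal (1,2), distance |0-1|+|1-2| = 2
Tile 7: at (0,2), goal (2,0), distance |0-2|+|2-0| = 4
Tile 3: at (1,0), goal (0,2), distance |1-0|+|0-2| = 3
Tile 5: at (1,1), goal (1,1), distance |1-1|+|1-1| = 0
Tile 8: at (1,2), goal (2,1), distance |1-2|+|2-1| = 2
Tile 4: at (2,0), goal (1,0), distance |2-1|+|0-0| = 1
Tile 2: at (2,2), goal (0,1), distance |2-0|+|2-1| = 3
Sum: 0 + 2 + 4 + 3 + 0 + 2 + 1 + 3 = 15

Answer: 15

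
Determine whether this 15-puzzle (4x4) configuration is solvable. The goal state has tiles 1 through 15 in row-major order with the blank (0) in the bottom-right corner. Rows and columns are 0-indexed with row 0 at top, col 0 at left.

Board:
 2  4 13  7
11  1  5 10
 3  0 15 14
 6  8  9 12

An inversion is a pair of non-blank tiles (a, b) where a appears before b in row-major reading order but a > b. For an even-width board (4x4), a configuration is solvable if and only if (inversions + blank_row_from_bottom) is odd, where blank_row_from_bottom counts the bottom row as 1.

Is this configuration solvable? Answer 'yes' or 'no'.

Inversions: 38
Blank is in row 2 (0-indexed from top), which is row 2 counting from the bottom (bottom = 1).
38 + 2 = 40, which is even, so the puzzle is not solvable.

Answer: no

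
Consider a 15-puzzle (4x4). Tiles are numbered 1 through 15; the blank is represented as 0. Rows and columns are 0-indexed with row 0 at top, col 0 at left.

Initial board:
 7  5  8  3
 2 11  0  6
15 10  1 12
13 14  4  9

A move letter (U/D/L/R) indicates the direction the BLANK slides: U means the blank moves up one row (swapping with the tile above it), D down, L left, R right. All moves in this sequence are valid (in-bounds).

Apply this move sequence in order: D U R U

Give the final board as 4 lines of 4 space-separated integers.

Answer:  7  5  8  0
 2 11  6  3
15 10  1 12
13 14  4  9

Derivation:
After move 1 (D):
 7  5  8  3
 2 11  1  6
15 10  0 12
13 14  4  9

After move 2 (U):
 7  5  8  3
 2 11  0  6
15 10  1 12
13 14  4  9

After move 3 (R):
 7  5  8  3
 2 11  6  0
15 10  1 12
13 14  4  9

After move 4 (U):
 7  5  8  0
 2 11  6  3
15 10  1 12
13 14  4  9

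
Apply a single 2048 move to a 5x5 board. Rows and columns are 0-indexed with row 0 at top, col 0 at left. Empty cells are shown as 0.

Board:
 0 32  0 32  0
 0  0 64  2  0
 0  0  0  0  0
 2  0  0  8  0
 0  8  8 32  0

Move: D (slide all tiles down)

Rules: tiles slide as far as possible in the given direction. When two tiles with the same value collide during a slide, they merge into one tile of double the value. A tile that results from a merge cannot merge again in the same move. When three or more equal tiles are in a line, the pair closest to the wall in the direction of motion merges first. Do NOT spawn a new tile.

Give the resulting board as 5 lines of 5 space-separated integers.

Answer:  0  0  0  0  0
 0  0  0 32  0
 0  0  0  2  0
 0 32 64  8  0
 2  8  8 32  0

Derivation:
Slide down:
col 0: [0, 0, 0, 2, 0] -> [0, 0, 0, 0, 2]
col 1: [32, 0, 0, 0, 8] -> [0, 0, 0, 32, 8]
col 2: [0, 64, 0, 0, 8] -> [0, 0, 0, 64, 8]
col 3: [32, 2, 0, 8, 32] -> [0, 32, 2, 8, 32]
col 4: [0, 0, 0, 0, 0] -> [0, 0, 0, 0, 0]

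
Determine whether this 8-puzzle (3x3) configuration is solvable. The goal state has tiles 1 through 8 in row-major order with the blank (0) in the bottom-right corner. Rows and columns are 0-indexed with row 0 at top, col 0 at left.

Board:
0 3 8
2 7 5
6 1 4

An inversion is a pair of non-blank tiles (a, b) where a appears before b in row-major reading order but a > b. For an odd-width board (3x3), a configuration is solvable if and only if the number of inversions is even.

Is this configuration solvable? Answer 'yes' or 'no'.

Inversions (pairs i<j in row-major order where tile[i] > tile[j] > 0): 17
17 is odd, so the puzzle is not solvable.

Answer: no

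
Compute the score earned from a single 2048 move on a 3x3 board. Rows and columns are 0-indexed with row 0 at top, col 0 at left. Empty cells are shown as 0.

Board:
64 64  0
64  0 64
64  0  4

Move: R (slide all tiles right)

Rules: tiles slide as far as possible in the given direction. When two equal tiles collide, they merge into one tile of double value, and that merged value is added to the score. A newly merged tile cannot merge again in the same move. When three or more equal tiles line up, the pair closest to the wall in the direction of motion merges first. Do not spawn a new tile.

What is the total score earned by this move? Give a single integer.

Slide right:
row 0: [64, 64, 0] -> [0, 0, 128]  score +128 (running 128)
row 1: [64, 0, 64] -> [0, 0, 128]  score +128 (running 256)
row 2: [64, 0, 4] -> [0, 64, 4]  score +0 (running 256)
Board after move:
  0   0 128
  0   0 128
  0  64   4

Answer: 256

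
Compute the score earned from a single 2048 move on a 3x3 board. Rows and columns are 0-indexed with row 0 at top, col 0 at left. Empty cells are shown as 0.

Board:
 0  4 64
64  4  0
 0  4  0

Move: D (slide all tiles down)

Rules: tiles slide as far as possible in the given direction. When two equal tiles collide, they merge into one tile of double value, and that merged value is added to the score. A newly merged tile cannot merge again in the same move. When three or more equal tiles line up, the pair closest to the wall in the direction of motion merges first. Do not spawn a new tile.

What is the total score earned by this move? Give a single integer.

Slide down:
col 0: [0, 64, 0] -> [0, 0, 64]  score +0 (running 0)
col 1: [4, 4, 4] -> [0, 4, 8]  score +8 (running 8)
col 2: [64, 0, 0] -> [0, 0, 64]  score +0 (running 8)
Board after move:
 0  0  0
 0  4  0
64  8 64

Answer: 8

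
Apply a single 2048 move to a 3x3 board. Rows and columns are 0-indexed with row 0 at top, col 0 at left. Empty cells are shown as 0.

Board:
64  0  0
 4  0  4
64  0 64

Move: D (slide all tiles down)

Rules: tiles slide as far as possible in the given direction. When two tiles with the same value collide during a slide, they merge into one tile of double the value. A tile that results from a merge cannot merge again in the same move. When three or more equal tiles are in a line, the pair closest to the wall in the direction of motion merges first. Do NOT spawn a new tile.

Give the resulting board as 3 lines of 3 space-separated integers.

Slide down:
col 0: [64, 4, 64] -> [64, 4, 64]
col 1: [0, 0, 0] -> [0, 0, 0]
col 2: [0, 4, 64] -> [0, 4, 64]

Answer: 64  0  0
 4  0  4
64  0 64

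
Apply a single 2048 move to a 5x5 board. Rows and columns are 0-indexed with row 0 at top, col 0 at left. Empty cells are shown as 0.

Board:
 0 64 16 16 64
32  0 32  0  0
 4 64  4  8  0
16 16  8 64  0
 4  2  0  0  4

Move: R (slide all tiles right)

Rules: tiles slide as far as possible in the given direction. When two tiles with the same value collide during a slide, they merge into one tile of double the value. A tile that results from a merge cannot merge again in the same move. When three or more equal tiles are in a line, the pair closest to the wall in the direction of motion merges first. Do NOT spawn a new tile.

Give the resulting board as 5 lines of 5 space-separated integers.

Answer:  0  0 64 32 64
 0  0  0  0 64
 0  4 64  4  8
 0  0 32  8 64
 0  0  4  2  4

Derivation:
Slide right:
row 0: [0, 64, 16, 16, 64] -> [0, 0, 64, 32, 64]
row 1: [32, 0, 32, 0, 0] -> [0, 0, 0, 0, 64]
row 2: [4, 64, 4, 8, 0] -> [0, 4, 64, 4, 8]
row 3: [16, 16, 8, 64, 0] -> [0, 0, 32, 8, 64]
row 4: [4, 2, 0, 0, 4] -> [0, 0, 4, 2, 4]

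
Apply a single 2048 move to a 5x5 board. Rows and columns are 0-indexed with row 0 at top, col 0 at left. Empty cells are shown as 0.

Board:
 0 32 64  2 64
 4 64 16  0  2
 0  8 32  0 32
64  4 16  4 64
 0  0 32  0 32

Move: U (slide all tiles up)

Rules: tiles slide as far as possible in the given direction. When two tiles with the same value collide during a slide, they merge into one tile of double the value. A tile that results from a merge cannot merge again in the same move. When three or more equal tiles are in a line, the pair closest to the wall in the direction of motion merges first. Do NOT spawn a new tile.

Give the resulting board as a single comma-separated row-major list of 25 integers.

Answer: 4, 32, 64, 2, 64, 64, 64, 16, 4, 2, 0, 8, 32, 0, 32, 0, 4, 16, 0, 64, 0, 0, 32, 0, 32

Derivation:
Slide up:
col 0: [0, 4, 0, 64, 0] -> [4, 64, 0, 0, 0]
col 1: [32, 64, 8, 4, 0] -> [32, 64, 8, 4, 0]
col 2: [64, 16, 32, 16, 32] -> [64, 16, 32, 16, 32]
col 3: [2, 0, 0, 4, 0] -> [2, 4, 0, 0, 0]
col 4: [64, 2, 32, 64, 32] -> [64, 2, 32, 64, 32]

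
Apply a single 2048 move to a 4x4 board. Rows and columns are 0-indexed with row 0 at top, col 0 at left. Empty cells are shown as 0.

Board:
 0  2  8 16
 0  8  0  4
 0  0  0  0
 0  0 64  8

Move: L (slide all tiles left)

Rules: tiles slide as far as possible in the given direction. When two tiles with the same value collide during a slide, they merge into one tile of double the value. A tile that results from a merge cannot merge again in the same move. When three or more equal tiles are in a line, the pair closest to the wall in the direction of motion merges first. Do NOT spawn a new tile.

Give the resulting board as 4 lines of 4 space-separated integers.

Answer:  2  8 16  0
 8  4  0  0
 0  0  0  0
64  8  0  0

Derivation:
Slide left:
row 0: [0, 2, 8, 16] -> [2, 8, 16, 0]
row 1: [0, 8, 0, 4] -> [8, 4, 0, 0]
row 2: [0, 0, 0, 0] -> [0, 0, 0, 0]
row 3: [0, 0, 64, 8] -> [64, 8, 0, 0]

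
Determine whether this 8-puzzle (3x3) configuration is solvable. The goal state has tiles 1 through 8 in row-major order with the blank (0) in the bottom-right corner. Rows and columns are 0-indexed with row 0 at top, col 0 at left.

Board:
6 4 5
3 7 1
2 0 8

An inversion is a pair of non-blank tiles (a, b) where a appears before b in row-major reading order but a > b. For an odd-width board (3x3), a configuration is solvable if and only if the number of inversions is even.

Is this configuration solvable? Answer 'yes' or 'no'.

Inversions (pairs i<j in row-major order where tile[i] > tile[j] > 0): 15
15 is odd, so the puzzle is not solvable.

Answer: no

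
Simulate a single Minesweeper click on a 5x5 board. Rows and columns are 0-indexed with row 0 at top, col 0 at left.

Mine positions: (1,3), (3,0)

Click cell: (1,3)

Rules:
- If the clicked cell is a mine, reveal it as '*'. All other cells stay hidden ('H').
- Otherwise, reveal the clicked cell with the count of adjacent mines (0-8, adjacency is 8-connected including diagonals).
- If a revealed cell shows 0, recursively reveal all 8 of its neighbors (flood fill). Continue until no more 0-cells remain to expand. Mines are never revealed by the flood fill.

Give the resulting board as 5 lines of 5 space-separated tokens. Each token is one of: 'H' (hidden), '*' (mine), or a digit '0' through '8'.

H H H H H
H H H * H
H H H H H
H H H H H
H H H H H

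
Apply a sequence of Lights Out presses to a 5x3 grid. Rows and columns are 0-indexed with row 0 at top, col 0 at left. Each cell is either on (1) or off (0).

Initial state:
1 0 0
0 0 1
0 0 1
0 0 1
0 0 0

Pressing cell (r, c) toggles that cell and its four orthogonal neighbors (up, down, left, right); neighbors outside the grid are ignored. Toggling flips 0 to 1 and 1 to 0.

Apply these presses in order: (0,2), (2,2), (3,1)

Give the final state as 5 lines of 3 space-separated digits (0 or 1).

After press 1 at (0,2):
1 1 1
0 0 0
0 0 1
0 0 1
0 0 0

After press 2 at (2,2):
1 1 1
0 0 1
0 1 0
0 0 0
0 0 0

After press 3 at (3,1):
1 1 1
0 0 1
0 0 0
1 1 1
0 1 0

Answer: 1 1 1
0 0 1
0 0 0
1 1 1
0 1 0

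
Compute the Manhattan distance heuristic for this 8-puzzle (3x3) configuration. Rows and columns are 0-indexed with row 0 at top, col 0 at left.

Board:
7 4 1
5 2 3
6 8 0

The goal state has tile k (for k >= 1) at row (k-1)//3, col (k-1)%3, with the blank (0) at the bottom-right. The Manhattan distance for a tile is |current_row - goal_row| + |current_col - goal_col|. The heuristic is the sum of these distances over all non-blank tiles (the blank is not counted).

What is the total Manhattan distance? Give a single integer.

Answer: 12

Derivation:
Tile 7: at (0,0), goal (2,0), distance |0-2|+|0-0| = 2
Tile 4: at (0,1), goal (1,0), distance |0-1|+|1-0| = 2
Tile 1: at (0,2), goal (0,0), distance |0-0|+|2-0| = 2
Tile 5: at (1,0), goal (1,1), distance |1-1|+|0-1| = 1
Tile 2: at (1,1), goal (0,1), distance |1-0|+|1-1| = 1
Tile 3: at (1,2), goal (0,2), distance |1-0|+|2-2| = 1
Tile 6: at (2,0), goal (1,2), distance |2-1|+|0-2| = 3
Tile 8: at (2,1), goal (2,1), distance |2-2|+|1-1| = 0
Sum: 2 + 2 + 2 + 1 + 1 + 1 + 3 + 0 = 12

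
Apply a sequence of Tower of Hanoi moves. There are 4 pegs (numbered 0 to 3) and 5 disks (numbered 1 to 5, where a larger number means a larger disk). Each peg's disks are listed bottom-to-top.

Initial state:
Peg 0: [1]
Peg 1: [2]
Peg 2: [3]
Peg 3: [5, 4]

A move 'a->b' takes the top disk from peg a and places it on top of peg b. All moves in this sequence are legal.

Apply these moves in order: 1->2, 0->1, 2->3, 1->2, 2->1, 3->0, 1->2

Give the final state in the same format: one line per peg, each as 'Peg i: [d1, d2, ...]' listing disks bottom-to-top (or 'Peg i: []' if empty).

Answer: Peg 0: [2]
Peg 1: []
Peg 2: [3, 1]
Peg 3: [5, 4]

Derivation:
After move 1 (1->2):
Peg 0: [1]
Peg 1: []
Peg 2: [3, 2]
Peg 3: [5, 4]

After move 2 (0->1):
Peg 0: []
Peg 1: [1]
Peg 2: [3, 2]
Peg 3: [5, 4]

After move 3 (2->3):
Peg 0: []
Peg 1: [1]
Peg 2: [3]
Peg 3: [5, 4, 2]

After move 4 (1->2):
Peg 0: []
Peg 1: []
Peg 2: [3, 1]
Peg 3: [5, 4, 2]

After move 5 (2->1):
Peg 0: []
Peg 1: [1]
Peg 2: [3]
Peg 3: [5, 4, 2]

After move 6 (3->0):
Peg 0: [2]
Peg 1: [1]
Peg 2: [3]
Peg 3: [5, 4]

After move 7 (1->2):
Peg 0: [2]
Peg 1: []
Peg 2: [3, 1]
Peg 3: [5, 4]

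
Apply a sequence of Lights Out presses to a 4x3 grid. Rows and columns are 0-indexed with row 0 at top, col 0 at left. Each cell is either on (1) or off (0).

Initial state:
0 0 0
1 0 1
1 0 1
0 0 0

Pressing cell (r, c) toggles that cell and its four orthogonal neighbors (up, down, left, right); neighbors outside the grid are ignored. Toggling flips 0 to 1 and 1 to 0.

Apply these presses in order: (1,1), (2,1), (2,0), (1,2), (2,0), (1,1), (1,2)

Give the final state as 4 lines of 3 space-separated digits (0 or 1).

Answer: 0 0 0
1 1 1
0 1 0
0 1 0

Derivation:
After press 1 at (1,1):
0 1 0
0 1 0
1 1 1
0 0 0

After press 2 at (2,1):
0 1 0
0 0 0
0 0 0
0 1 0

After press 3 at (2,0):
0 1 0
1 0 0
1 1 0
1 1 0

After press 4 at (1,2):
0 1 1
1 1 1
1 1 1
1 1 0

After press 5 at (2,0):
0 1 1
0 1 1
0 0 1
0 1 0

After press 6 at (1,1):
0 0 1
1 0 0
0 1 1
0 1 0

After press 7 at (1,2):
0 0 0
1 1 1
0 1 0
0 1 0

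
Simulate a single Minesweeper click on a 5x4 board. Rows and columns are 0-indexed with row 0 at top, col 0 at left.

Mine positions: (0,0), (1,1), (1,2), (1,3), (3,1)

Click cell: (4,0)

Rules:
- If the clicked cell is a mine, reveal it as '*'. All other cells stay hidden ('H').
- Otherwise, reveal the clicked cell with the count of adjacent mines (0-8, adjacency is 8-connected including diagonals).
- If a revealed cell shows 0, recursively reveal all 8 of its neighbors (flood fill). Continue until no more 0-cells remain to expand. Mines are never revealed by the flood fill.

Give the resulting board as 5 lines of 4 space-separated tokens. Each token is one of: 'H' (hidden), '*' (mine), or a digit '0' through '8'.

H H H H
H H H H
H H H H
H H H H
1 H H H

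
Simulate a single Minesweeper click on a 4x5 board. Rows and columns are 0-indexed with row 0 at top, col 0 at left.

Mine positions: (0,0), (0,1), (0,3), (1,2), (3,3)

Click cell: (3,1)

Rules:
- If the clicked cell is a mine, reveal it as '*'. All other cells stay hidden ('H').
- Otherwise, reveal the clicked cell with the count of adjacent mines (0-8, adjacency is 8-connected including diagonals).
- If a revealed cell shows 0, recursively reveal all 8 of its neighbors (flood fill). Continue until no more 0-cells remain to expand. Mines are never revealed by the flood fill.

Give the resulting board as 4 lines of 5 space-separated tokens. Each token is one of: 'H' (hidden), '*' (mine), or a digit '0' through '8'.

H H H H H
2 3 H H H
0 1 2 H H
0 0 1 H H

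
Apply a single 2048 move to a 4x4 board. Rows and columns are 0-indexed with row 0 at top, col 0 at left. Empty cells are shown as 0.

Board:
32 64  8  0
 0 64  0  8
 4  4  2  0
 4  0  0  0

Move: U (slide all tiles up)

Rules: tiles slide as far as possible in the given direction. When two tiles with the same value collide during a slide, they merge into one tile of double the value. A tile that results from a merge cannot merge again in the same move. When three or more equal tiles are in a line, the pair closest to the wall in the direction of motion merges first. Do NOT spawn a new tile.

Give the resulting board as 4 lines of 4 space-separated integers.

Slide up:
col 0: [32, 0, 4, 4] -> [32, 8, 0, 0]
col 1: [64, 64, 4, 0] -> [128, 4, 0, 0]
col 2: [8, 0, 2, 0] -> [8, 2, 0, 0]
col 3: [0, 8, 0, 0] -> [8, 0, 0, 0]

Answer:  32 128   8   8
  8   4   2   0
  0   0   0   0
  0   0   0   0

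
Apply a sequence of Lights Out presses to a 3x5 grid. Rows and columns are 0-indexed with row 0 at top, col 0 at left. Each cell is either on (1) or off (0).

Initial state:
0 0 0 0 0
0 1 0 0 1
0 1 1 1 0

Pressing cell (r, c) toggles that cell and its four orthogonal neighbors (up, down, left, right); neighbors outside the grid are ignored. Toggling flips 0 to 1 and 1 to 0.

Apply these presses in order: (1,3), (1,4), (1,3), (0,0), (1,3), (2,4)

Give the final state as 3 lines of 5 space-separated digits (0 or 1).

After press 1 at (1,3):
0 0 0 1 0
0 1 1 1 0
0 1 1 0 0

After press 2 at (1,4):
0 0 0 1 1
0 1 1 0 1
0 1 1 0 1

After press 3 at (1,3):
0 0 0 0 1
0 1 0 1 0
0 1 1 1 1

After press 4 at (0,0):
1 1 0 0 1
1 1 0 1 0
0 1 1 1 1

After press 5 at (1,3):
1 1 0 1 1
1 1 1 0 1
0 1 1 0 1

After press 6 at (2,4):
1 1 0 1 1
1 1 1 0 0
0 1 1 1 0

Answer: 1 1 0 1 1
1 1 1 0 0
0 1 1 1 0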